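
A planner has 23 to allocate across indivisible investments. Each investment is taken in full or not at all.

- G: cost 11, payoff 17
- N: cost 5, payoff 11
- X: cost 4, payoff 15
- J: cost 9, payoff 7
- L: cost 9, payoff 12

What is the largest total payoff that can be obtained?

43

Treat it as a binary knapsack problem.
Take G, N, and X: cost 11 + 5 + 4 = 20 ≤ 23, payoff 17 + 11 + 15 = 43.
No other feasible combination does better.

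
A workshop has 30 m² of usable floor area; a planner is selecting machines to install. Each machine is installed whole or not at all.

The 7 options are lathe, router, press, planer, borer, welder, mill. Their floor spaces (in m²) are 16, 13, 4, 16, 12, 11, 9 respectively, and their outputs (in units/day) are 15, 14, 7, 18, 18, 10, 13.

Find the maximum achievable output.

39

This is an integer program with binary decision variables.
Allowing fractional choices, the relaxed optimum would be about 43.6, but machines are indivisible.
press + borer + mill: floor space 4 + 12 + 9 = 25 ≤ 30, output 7 + 18 + 13 = 38.
press + planer + mill: floor space 4 + 16 + 9 = 29 ≤ 30, output 7 + 18 + 13 = 38.
router + press + borer: floor space 13 + 4 + 12 = 29 ≤ 30, output 14 + 7 + 18 = 39.
Best is router, press, and borer with total output 39.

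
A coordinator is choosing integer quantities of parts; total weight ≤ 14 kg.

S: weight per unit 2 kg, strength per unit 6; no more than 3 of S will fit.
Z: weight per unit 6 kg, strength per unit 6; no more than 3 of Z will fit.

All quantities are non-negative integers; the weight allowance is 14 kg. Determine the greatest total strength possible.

24

Take 3×S and 1×Z: weight 12 ≤ 14, strength 3·6 + 1·6 = 24.
S has the best ratio (6/2) and is taken to its limit of 3; remaining capacity is filled optimally with the others.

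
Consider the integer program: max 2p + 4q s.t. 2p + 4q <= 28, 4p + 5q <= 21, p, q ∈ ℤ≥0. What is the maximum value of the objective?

The continuous relaxation peaks at (0, 4.2) with value 16.80; rounding to a feasible lattice point costs some objective.
(p,q)=(0,4): 2·0+4·4=16≤28, 4·0+5·4=20≤21, objective 16.
(p,q)=(1,3): 2·1+4·3=14≤28, 4·1+5·3=19≤21, objective 14.
(p,q)=(0,3): 2·0+4·3=12≤28, 4·0+5·3=15≤21, objective 12.
The best lattice point is (0,4), giving 16.

16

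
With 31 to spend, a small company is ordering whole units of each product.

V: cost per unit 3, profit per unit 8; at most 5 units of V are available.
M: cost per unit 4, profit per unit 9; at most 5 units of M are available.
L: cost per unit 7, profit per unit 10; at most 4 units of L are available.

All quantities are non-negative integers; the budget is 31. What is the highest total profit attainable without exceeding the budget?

3×V and 5×M: cost 29 ≤ 31, profit 3·8 + 5·9 = 69.
5×V and 4×M: cost 31 ≤ 31, profit 5·8 + 4·9 = 76.
Best is 76.

76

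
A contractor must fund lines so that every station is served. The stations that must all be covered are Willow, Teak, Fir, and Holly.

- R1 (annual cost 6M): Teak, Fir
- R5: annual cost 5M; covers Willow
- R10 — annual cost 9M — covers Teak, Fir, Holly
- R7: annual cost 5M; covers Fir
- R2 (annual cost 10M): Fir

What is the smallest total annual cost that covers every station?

Choose R5 and R10: together they cover Willow, Teak, Fir, Holly — every station.
Total annual cost: 5 + 9 = 14.

14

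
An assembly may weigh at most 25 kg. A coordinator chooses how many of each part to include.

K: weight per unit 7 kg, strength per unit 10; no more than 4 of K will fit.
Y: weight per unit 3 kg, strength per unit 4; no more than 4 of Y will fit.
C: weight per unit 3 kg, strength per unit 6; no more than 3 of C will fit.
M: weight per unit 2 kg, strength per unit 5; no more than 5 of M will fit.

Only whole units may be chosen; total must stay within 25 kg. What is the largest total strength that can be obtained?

This is a bounded integer knapsack.
M has the best ratio (5/2); taking only M gives at most 5×5 = 25 (stopped by the supply cap of 5).
Mixing does better — 2×Y, 3×C, and 5×M: weight 25 ≤ 25, strength 2·4 + 3·6 + 5·5 = 51.

51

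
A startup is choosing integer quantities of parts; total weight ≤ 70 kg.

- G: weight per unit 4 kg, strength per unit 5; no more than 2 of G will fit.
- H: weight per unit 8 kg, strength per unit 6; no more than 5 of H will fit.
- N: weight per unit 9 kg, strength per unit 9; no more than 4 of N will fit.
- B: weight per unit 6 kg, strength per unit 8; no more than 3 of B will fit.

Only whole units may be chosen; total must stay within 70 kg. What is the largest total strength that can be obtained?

76

B has the best ratio (8/6); taking only B gives at most 3×8 = 24 (stopped by the supply cap of 3).
Mixing does better — 2×G, 1×H, 4×N, and 3×B: weight 70 ≤ 70, strength 2·5 + 1·6 + 4·9 + 3·8 = 76.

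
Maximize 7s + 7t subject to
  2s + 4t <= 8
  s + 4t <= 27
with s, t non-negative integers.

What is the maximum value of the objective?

28

(s,t)=(4,0) is feasible, giving 28.
(s,t)=(3,0) is feasible, giving 21.
The best lattice point is (4,0), giving 28.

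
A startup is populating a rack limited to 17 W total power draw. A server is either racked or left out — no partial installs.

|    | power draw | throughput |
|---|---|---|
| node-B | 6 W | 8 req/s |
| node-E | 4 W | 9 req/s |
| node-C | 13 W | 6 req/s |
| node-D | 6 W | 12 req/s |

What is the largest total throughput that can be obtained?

29

This is an integer program with binary decision variables.
Take node-B, node-E, and node-D: power draw 6 + 4 + 6 = 16 ≤ 17, throughput 8 + 9 + 12 = 29.
No other feasible combination does better.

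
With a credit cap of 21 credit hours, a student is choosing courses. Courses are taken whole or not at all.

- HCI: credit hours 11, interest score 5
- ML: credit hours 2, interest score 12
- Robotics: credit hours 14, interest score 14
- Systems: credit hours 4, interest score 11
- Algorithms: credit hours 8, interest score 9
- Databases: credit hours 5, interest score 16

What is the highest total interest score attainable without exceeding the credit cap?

48

Treat it as a binary knapsack problem.
Allowing fractional choices, the relaxed optimum would be about 50.0, but courses are indivisible.
ML + Systems + Algorithms + Databases: credit hours 2 + 4 + 8 + 5 = 19 ≤ 21, interest score 12 + 11 + 9 + 16 = 48.
ML + Robotics + Databases: credit hours 2 + 14 + 5 = 21 ≤ 21, interest score 12 + 14 + 16 = 42.
ML + Systems + Databases: credit hours 2 + 4 + 5 = 11 ≤ 21, interest score 12 + 11 + 16 = 39.
Best is ML, Systems, Algorithms, and Databases with total interest score 48.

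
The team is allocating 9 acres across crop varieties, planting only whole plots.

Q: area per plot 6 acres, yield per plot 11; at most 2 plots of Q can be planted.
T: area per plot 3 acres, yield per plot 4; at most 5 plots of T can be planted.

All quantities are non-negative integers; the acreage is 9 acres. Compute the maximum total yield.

15

This is a bounded integer knapsack.
3×T: area 9 ≤ 9, yield 3·4 = 12.
1×Q and 1×T: area 9 ≤ 9, yield 1·11 + 1·4 = 15.
Best is 15.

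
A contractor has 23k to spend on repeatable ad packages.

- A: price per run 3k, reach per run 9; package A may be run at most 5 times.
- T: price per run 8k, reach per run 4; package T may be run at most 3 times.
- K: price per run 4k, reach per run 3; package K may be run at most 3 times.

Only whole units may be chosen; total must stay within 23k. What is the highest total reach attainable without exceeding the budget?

51

5×A and 2×K: price 23 ≤ 23, reach 5·9 + 2·3 = 51.
5×A and 1×T: price 23 ≤ 23, reach 5·9 + 1·4 = 49.
Best is 51.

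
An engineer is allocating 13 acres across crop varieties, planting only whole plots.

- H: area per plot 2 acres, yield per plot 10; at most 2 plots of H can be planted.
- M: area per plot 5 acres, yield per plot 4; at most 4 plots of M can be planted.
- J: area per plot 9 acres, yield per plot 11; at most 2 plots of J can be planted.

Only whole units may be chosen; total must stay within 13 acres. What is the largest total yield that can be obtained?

This is a bounded integer knapsack.
2×H and 1×M: area 9 ≤ 13, yield 2·10 + 1·4 = 24.
2×H and 1×J: area 13 ≤ 13, yield 2·10 + 1·11 = 31.
Best is 31.

31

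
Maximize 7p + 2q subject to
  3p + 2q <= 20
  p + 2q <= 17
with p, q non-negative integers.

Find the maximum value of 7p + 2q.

44

The continuous relaxation peaks at (6.67, 0) with value 46.67; rounding to a feasible lattice point costs some objective.
(p,q)=(6,1): 3·6+2·1=20≤20, 1·6+2·1=8≤17, objective 44.
(p,q)=(6,0): 3·6+2·0=18≤20, 1·6+2·0=6≤17, objective 42.
(p,q)=(5,2): 3·5+2·2=19≤20, 1·5+2·2=9≤17, objective 39.
The best lattice point is (6,1), giving 44.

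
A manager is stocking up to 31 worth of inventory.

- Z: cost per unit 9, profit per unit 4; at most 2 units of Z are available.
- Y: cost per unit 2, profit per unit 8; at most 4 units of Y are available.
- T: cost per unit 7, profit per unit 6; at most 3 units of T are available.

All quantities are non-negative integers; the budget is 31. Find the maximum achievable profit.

50

1×Z, 4×Y, and 2×T: cost 31 ≤ 31, profit 1·4 + 4·8 + 2·6 = 48.
4×Y and 3×T: cost 29 ≤ 31, profit 4·8 + 3·6 = 50.
Best is 50.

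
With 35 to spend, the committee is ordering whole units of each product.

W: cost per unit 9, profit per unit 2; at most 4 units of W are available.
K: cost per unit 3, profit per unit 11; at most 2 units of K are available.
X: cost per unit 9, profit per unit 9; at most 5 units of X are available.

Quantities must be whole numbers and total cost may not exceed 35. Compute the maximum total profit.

K has the best ratio (11/3); taking only K gives at most 2×11 = 22 (stopped by the supply cap of 2).
Mixing does better — 2×K and 3×X: cost 33 ≤ 35, profit 2·11 + 3·9 = 49.

49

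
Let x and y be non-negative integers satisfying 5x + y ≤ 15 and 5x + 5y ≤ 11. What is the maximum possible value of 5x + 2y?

10

The continuous relaxation peaks at (2.2, 0) with value 11.00; rounding to a feasible lattice point costs some objective.
(x,y)=(2,0): 5·2+1·0=10≤15, 5·2+5·0=10≤11, objective 10.
(x,y)=(1,1): 5·1+1·1=6≤15, 5·1+5·1=10≤11, objective 7.
(x,y)=(1,0): 5·1+1·0=5≤15, 5·1+5·0=5≤11, objective 5.
Maximum is 10 at (x,y)=(2,0).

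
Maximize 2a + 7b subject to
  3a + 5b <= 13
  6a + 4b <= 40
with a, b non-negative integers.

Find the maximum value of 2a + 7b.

16

The continuous relaxation peaks at (0, 2.6) with value 18.20; rounding to a feasible lattice point costs some objective.
(a,b)=(1,2): 3·1+5·2=13≤13, 6·1+4·2=14≤40, objective 16.
(a,b)=(0,2): 3·0+5·2=10≤13, 6·0+4·2=8≤40, objective 14.
(a,b)=(2,1): 3·2+5·1=11≤13, 6·2+4·1=16≤40, objective 11.
No feasible integer point exceeds 16.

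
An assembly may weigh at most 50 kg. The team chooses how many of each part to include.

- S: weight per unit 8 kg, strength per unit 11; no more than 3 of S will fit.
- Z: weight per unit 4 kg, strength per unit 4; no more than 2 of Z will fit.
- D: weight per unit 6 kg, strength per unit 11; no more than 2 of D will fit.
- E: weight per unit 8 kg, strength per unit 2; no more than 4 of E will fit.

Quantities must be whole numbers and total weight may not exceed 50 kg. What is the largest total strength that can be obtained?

63

3×S, 1×Z, 2×D, and 1×E: weight 48 ≤ 50, strength 3·11 + 1·4 + 2·11 + 1·2 = 61.
3×S, 2×Z, and 2×D: weight 44 ≤ 50, strength 3·11 + 2·4 + 2·11 = 63.
Best is 63.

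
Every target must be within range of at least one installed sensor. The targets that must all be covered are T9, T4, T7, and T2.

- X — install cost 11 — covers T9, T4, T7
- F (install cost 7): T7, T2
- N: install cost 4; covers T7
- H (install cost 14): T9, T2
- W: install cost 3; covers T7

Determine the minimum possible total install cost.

18

The greedy cost-per-new-target heuristic would pick W, X, and F for 21, but a cheaper cover exists.
Choose X and F: together they cover T9, T4, T7, T2 — every target.
Total install cost: 11 + 7 = 18.
No cover costs less than 18.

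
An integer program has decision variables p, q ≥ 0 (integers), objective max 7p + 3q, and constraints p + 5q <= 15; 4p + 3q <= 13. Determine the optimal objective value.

21

The continuous relaxation peaks at (3.25, 0) with value 22.75; rounding to a feasible lattice point costs some objective.
(p,q)=(3,0) is feasible, giving 21.
(p,q)=(2,1) is feasible, giving 17.
The best lattice point is (3,0), giving 21.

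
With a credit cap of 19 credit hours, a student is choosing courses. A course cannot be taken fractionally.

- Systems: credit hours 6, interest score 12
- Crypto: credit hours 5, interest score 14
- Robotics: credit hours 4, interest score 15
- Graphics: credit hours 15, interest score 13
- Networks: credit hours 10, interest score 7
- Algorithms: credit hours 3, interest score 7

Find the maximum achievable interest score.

48

Allowing fractional choices, the relaxed optimum would be about 48.9, but courses are indivisible.
Systems + Crypto + Robotics + Algorithms: credit hours 6 + 5 + 4 + 3 = 18 ≤ 19, interest score 12 + 14 + 15 + 7 = 48.
Crypto + Robotics + Algorithms: credit hours 5 + 4 + 3 = 12 ≤ 19, interest score 14 + 15 + 7 = 36.
Systems + Crypto + Robotics: credit hours 6 + 5 + 4 = 15 ≤ 19, interest score 12 + 14 + 15 = 41.
Best is Systems, Crypto, Robotics, and Algorithms with total interest score 48.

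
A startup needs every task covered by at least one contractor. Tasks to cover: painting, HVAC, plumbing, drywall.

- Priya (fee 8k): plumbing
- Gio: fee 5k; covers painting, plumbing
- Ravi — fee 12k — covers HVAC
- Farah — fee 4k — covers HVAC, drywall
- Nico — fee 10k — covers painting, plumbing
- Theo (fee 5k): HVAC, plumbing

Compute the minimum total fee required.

Choose Gio and Farah: together they cover painting, HVAC, plumbing, drywall — every task.
Total fee: 5 + 4 = 9.
No cover costs less than 9.

9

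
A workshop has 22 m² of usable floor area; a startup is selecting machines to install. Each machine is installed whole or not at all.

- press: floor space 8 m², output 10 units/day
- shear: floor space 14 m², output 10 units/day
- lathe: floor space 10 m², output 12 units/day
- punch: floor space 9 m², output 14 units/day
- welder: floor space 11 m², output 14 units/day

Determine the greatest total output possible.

This is an integer program with binary decision variables.
lathe + punch: floor space 10 + 9 = 19 ≤ 22, output 12 + 14 = 26.
punch + welder: floor space 9 + 11 = 20 ≤ 22, output 14 + 14 = 28.
lathe + welder: floor space 10 + 11 = 21 ≤ 22, output 12 + 14 = 26.
Best is punch and welder with total output 28.

28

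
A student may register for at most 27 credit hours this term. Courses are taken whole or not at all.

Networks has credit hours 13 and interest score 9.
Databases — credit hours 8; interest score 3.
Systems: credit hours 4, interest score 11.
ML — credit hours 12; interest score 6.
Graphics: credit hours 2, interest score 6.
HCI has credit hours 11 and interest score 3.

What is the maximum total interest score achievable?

29

Allowing fractional choices, the relaxed optimum would be about 30.0, but courses are indivisible.
Networks + Databases + Systems + Graphics: credit hours 13 + 8 + 4 + 2 = 27 ≤ 27, interest score 9 + 3 + 11 + 6 = 29.
Networks + Systems + Graphics: credit hours 13 + 4 + 2 = 19 ≤ 27, interest score 9 + 11 + 6 = 26.
Databases + Systems + ML + Graphics: credit hours 8 + 4 + 12 + 2 = 26 ≤ 27, interest score 3 + 11 + 6 + 6 = 26.
Best is Networks, Databases, Systems, and Graphics with total interest score 29.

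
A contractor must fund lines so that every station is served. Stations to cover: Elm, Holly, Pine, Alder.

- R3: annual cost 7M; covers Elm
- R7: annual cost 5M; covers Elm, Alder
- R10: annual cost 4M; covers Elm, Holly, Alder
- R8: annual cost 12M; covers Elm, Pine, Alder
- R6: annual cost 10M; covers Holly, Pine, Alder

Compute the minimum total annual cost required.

14

Choose R10 and R6: together they cover Elm, Holly, Pine, Alder — every station.
Total annual cost: 4 + 10 = 14.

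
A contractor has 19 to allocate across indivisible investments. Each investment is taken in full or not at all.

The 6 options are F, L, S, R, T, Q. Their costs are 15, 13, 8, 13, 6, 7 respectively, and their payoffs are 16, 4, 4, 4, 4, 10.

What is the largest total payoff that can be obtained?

16

S + Q: cost 8 + 7 = 15 ≤ 19, payoff 4 + 10 = 14.
F: cost 15 ≤ 19, payoff 16.
T + Q: cost 6 + 7 = 13 ≤ 19, payoff 4 + 10 = 14.
Best is F with total payoff 16.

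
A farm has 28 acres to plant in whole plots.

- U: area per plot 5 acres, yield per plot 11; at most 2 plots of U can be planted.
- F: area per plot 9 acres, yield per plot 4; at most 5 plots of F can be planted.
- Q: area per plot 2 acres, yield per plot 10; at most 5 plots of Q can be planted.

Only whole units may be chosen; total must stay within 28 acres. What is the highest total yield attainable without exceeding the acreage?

This is a bounded integer knapsack.
2×U, 1×F, and 4×Q: area 27 ≤ 28, yield 2·11 + 1·4 + 4·10 = 66.
2×U and 5×Q: area 20 ≤ 28, yield 2·11 + 5·10 = 72.
Best is 72.

72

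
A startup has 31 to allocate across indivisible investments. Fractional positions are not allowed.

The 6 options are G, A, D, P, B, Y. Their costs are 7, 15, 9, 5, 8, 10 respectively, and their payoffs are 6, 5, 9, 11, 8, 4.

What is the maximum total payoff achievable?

Take G, D, P, and B: cost 7 + 9 + 5 + 8 = 29 ≤ 31, payoff 6 + 9 + 11 + 8 = 34.
No other feasible combination does better.

34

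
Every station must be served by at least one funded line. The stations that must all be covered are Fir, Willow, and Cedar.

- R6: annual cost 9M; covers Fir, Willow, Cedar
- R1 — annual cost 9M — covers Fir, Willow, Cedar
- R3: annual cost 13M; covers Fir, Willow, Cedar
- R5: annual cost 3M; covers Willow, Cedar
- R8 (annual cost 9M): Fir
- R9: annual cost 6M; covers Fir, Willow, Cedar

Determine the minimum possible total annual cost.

6

This is an integer covering problem.
R9 alone covers Fir, Willow, Cedar — every station.
Total annual cost: 6.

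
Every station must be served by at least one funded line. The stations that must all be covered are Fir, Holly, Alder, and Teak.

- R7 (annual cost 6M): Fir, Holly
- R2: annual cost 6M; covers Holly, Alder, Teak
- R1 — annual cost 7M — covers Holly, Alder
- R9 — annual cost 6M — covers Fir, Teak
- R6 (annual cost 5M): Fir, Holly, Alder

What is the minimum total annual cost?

11

This is a weighted set-cover instance.
Choose R2 and R6: together they cover Fir, Holly, Alder, Teak — every station.
Total annual cost: 6 + 5 = 11.
No cover costs less than 11.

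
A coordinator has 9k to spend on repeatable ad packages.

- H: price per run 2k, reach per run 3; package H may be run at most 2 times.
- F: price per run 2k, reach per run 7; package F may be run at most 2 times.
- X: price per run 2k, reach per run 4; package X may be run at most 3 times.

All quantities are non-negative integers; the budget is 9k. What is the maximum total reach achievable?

F has the best ratio (7/2); taking only F gives at most 2×7 = 14 (stopped by the supply cap of 2).
Mixing does better — 2×F and 2×X: price 8 ≤ 9, reach 2·7 + 2·4 = 22.

22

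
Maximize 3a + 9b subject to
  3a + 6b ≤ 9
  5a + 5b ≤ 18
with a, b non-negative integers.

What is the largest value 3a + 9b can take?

Relaxing integrality, the LP optimum is 13.50 at (a,b) = (0, 1.5), which is not an integer point.
(a,b)=(1,1): 3·1+6·1=9≤9, 5·1+5·1=10≤18, objective 12.
(a,b)=(0,1): 3·0+6·1=6≤9, 5·0+5·1=5≤18, objective 9.
(a,b)=(2,0): 3·2+6·0=6≤9, 5·2+5·0=10≤18, objective 6.
(a,b)=(1,0): 3·1+6·0=3≤9, 5·1+5·0=5≤18, objective 3.
No feasible integer point exceeds 12.

12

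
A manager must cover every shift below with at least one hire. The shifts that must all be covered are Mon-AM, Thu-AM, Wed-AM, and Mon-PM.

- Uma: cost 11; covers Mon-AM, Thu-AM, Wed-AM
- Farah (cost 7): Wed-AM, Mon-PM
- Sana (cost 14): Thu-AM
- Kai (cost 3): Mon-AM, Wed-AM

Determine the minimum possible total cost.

18

This is a weighted set-cover instance.
The greedy cost-per-new-shift heuristic would pick Kai, Farah, and Uma for 21, but a cheaper cover exists.
Choose Uma and Farah: together they cover Mon-AM, Thu-AM, Wed-AM, Mon-PM — every shift.
Total cost: 11 + 7 = 18.
No cover costs less than 18.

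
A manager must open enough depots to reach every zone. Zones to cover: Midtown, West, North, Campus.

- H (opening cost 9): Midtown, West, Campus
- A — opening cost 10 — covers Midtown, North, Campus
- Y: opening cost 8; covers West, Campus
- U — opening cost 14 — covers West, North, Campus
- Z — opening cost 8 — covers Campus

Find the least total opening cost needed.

18

The greedy cost-per-new-zone heuristic would pick H and A for 19, but a cheaper cover exists.
Choose A and Y: together they cover Midtown, West, North, Campus — every zone.
Total opening cost: 10 + 8 = 18.
No cover costs less than 18.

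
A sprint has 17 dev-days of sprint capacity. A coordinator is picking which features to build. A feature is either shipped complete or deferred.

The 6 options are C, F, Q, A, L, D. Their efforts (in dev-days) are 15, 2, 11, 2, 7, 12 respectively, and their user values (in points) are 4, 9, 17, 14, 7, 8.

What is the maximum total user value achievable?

This is a 0-1 knapsack instance.
F + Q + A: effort 2 + 11 + 2 = 15 ≤ 17, user value 9 + 17 + 14 = 40.
F + A + D: effort 2 + 2 + 12 = 16 ≤ 17, user value 9 + 14 + 8 = 31.
Q + A: effort 11 + 2 = 13 ≤ 17, user value 17 + 14 = 31.
Best is F, Q, and A with total user value 40.

40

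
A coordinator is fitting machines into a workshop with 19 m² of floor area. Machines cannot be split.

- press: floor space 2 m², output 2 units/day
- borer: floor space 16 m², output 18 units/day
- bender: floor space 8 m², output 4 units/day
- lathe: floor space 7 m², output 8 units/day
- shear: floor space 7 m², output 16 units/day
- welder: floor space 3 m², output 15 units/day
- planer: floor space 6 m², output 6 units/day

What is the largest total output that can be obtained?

41

This is a 0-1 knapsack instance.
Take press, lathe, shear, and welder: floor space 2 + 7 + 7 + 3 = 19 ≤ 19, output 2 + 8 + 16 + 15 = 41.
No other feasible combination does better.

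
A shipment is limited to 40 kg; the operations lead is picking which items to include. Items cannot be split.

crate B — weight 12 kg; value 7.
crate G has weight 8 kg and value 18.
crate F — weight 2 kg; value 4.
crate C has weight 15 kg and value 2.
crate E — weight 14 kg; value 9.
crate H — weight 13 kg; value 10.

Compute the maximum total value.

Allowing fractional choices, the relaxed optimum would be about 42.8, but items are indivisible.
crate B + crate G + crate F + crate E: weight 12 + 8 + 2 + 14 = 36 ≤ 40, value 7 + 18 + 4 + 9 = 38.
crate G + crate F + crate E + crate H: weight 8 + 2 + 14 + 13 = 37 ≤ 40, value 18 + 4 + 9 + 10 = 41.
crate B + crate G + crate F + crate H: weight 12 + 8 + 2 + 13 = 35 ≤ 40, value 7 + 18 + 4 + 10 = 39.
Best is crate G, crate F, crate E, and crate H with total value 41.

41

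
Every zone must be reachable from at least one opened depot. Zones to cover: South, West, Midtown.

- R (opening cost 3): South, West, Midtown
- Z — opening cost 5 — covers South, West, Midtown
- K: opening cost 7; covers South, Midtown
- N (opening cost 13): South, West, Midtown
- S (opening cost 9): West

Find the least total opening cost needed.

3

R alone covers South, West, Midtown — every zone.
Total opening cost: 3.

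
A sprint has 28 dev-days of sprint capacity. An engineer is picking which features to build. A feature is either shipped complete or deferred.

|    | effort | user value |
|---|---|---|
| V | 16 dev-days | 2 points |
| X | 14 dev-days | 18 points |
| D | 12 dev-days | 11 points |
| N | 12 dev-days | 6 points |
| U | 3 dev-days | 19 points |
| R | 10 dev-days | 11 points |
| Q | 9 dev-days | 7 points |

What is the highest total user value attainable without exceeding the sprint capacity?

48

This is a 0-1 knapsack instance.
X + U + Q: effort 14 + 3 + 9 = 26 ≤ 28, user value 18 + 19 + 7 = 44.
D + U + R: effort 12 + 3 + 10 = 25 ≤ 28, user value 11 + 19 + 11 = 41.
X + U + R: effort 14 + 3 + 10 = 27 ≤ 28, user value 18 + 19 + 11 = 48.
Best is X, U, and R with total user value 48.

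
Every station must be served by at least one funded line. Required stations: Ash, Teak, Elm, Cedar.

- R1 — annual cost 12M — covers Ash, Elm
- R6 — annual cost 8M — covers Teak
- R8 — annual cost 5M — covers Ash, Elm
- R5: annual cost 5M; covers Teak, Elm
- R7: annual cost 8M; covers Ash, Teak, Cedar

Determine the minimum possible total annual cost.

13

Choose R8 and R7: together they cover Ash, Teak, Elm, Cedar — every station.
Total annual cost: 5 + 8 = 13.
No cover costs less than 13.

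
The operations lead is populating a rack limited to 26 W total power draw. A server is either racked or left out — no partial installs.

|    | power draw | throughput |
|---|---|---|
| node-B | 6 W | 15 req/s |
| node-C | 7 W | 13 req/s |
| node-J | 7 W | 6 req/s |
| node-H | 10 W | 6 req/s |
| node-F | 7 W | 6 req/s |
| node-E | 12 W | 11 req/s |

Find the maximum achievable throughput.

Allowing fractional choices, the relaxed optimum would be about 39.9, but servers are indivisible.
node-B + node-C + node-J: power draw 6 + 7 + 7 = 20 ≤ 26, throughput 15 + 13 + 6 = 34.
node-B + node-C + node-E: power draw 6 + 7 + 12 = 25 ≤ 26, throughput 15 + 13 + 11 = 39.
Best is node-B, node-C, and node-E with total throughput 39.

39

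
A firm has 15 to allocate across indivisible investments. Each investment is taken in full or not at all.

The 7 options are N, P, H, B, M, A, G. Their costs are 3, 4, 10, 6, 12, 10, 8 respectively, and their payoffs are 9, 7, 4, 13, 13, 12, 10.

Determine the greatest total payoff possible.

29

Allowing fractional choices, the relaxed optimum would be about 31.5, but investments are indivisible.
N + P + B: cost 3 + 4 + 6 = 13 ≤ 15, payoff 9 + 7 + 13 = 29.
N + P + G: cost 3 + 4 + 8 = 15 ≤ 15, payoff 9 + 7 + 10 = 26.
Best is N, P, and B with total payoff 29.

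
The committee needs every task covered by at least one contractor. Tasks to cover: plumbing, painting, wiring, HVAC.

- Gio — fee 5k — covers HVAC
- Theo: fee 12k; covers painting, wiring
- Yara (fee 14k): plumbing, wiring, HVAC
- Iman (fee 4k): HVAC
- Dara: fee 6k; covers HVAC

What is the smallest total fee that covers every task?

Choose Theo and Yara: together they cover plumbing, painting, wiring, HVAC — every task.
Total fee: 12 + 14 = 26.

26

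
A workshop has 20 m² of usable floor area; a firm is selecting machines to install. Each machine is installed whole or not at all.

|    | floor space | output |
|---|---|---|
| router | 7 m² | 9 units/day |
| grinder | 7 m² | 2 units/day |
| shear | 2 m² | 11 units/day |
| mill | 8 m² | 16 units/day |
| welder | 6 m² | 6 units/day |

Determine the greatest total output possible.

Take router, shear, and mill: floor space 7 + 2 + 8 = 17 ≤ 20, output 9 + 11 + 16 = 36.
No other feasible combination does better.

36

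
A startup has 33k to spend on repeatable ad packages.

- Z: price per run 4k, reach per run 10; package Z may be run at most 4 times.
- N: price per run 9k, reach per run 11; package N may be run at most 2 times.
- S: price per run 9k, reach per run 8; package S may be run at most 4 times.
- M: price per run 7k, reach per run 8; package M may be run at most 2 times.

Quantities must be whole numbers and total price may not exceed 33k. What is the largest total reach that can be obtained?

59

This is a bounded integer knapsack.
4×Z, 1×N, and 1×M: price 32 ≤ 33, reach 4·10 + 1·11 + 1·8 = 59.
4×Z and 2×M: price 30 ≤ 33, reach 4·10 + 2·8 = 56.
Best is 59.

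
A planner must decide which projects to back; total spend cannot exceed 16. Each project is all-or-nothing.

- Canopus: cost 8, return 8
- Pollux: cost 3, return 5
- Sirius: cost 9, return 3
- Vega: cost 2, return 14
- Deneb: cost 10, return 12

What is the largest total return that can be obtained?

31

Pollux + Vega + Deneb: cost 3 + 2 + 10 = 15 ≤ 16, return 5 + 14 + 12 = 31.
Canopus + Pollux + Vega: cost 8 + 3 + 2 = 13 ≤ 16, return 8 + 5 + 14 = 27.
Vega + Deneb: cost 2 + 10 = 12 ≤ 16, return 14 + 12 = 26.
Best is Pollux, Vega, and Deneb with total return 31.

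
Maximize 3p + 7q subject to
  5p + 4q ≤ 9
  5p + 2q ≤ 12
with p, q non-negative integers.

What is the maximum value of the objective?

14

(p,q)=(0,2) is feasible, giving 14.
(p,q)=(1,1) is feasible, giving 10.
Maximum is 14 at (p,q)=(0,2).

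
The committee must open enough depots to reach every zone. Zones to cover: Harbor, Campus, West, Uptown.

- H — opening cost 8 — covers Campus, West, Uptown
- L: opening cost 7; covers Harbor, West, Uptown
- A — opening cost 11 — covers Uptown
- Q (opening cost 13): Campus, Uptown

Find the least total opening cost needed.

15

This is an integer covering problem.
Choose H and L: together they cover Harbor, Campus, West, Uptown — every zone.
Total opening cost: 8 + 7 = 15.
No cover costs less than 15.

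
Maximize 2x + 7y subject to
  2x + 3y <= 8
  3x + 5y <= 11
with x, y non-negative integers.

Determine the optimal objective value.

14

(x,y)=(0,2): 2·0+3·2=6≤8, 3·0+5·2=10≤11, objective 14.
(x,y)=(1,1): 2·1+3·1=5≤8, 3·1+5·1=8≤11, objective 9.
(x,y)=(0,1): 2·0+3·1=3≤8, 3·0+5·1=5≤11, objective 7.
No feasible integer point exceeds 14.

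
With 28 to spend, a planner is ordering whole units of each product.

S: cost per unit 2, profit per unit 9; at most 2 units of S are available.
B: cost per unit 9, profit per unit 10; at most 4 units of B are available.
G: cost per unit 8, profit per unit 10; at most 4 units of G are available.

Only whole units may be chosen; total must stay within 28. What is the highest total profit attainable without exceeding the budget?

48

2×S and 3×G: cost 28 ≤ 28, profit 2·9 + 3·10 = 48.
1×S and 3×G: cost 26 ≤ 28, profit 1·9 + 3·10 = 39.
Best is 48.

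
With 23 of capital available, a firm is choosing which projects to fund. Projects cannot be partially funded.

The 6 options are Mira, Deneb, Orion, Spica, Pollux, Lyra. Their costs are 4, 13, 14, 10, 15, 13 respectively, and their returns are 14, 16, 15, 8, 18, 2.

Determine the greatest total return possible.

32

This is an integer program with binary decision variables.
Allowing fractional choices, the relaxed optimum would be about 37.2, but projects are indivisible.
Mira + Pollux: cost 4 + 15 = 19 ≤ 23, return 14 + 18 = 32.
Mira + Deneb: cost 4 + 13 = 17 ≤ 23, return 14 + 16 = 30.
Best is Mira and Pollux with total return 32.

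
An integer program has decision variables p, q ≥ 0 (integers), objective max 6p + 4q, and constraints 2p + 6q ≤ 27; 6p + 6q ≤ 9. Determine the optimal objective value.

6

Relaxing integrality, the LP optimum is 9.00 at (p,q) = (1.5, 0), which is not an integer point.
(p,q)=(1,0): 2·1+6·0=2≤27, 6·1+6·0=6≤9, objective 6.
(p,q)=(0,1): 2·0+6·1=6≤27, 6·0+6·1=6≤9, objective 4.
(p,q)=(0,0): 2·0+6·0=0≤27, 6·0+6·0=0≤9, objective 0.
No feasible integer point exceeds 6.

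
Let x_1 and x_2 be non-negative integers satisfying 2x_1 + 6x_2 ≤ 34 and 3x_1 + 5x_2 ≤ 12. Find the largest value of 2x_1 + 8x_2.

16

(x_1,x_2)=(0,2) is feasible, giving 16.
(x_1,x_2)=(1,1) is feasible, giving 10.
(x_1,x_2)=(0,1) is feasible, giving 8.
Maximum is 16 at (x_1,x_2)=(0,2).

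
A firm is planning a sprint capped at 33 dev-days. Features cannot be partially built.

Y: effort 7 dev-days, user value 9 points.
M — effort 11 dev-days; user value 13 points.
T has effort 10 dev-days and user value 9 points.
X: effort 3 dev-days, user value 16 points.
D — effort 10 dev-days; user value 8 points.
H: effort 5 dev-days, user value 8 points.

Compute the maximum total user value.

Treat it as a binary knapsack problem.
Y + M + X + H: effort 7 + 11 + 3 + 5 = 26 ≤ 33, user value 9 + 13 + 16 + 8 = 46.
M + T + X + H: effort 11 + 10 + 3 + 5 = 29 ≤ 33, user value 13 + 9 + 16 + 8 = 46.
Y + M + T + X: effort 7 + 11 + 10 + 3 = 31 ≤ 33, user value 9 + 13 + 9 + 16 = 47.
Best is Y, M, T, and X with total user value 47.

47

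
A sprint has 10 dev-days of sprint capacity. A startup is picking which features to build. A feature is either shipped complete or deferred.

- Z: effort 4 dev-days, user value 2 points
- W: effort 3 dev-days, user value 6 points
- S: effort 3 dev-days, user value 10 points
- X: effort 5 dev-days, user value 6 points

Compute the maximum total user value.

18

Treat it as a binary knapsack problem.
S + X: effort 3 + 5 = 8 ≤ 10, user value 10 + 6 = 16.
W + S: effort 3 + 3 = 6 ≤ 10, user value 6 + 10 = 16.
Z + W + S: effort 4 + 3 + 3 = 10 ≤ 10, user value 2 + 6 + 10 = 18.
Best is Z, W, and S with total user value 18.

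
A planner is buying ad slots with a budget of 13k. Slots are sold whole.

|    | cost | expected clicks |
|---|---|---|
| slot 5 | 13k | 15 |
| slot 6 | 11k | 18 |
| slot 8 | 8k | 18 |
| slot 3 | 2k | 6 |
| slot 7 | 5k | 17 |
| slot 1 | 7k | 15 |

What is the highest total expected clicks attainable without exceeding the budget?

This is an integer program with binary decision variables.
Allowing fractional choices, the relaxed optimum would be about 36.5, but ad slots are indivisible.
slot 7 + slot 1: cost 5 + 7 = 12 ≤ 13, expected clicks 17 + 15 = 32.
slot 8 + slot 7: cost 8 + 5 = 13 ≤ 13, expected clicks 18 + 17 = 35.
slot 8 + slot 3: cost 8 + 2 = 10 ≤ 13, expected clicks 18 + 6 = 24.
Best is slot 8 and slot 7 with total expected clicks 35.

35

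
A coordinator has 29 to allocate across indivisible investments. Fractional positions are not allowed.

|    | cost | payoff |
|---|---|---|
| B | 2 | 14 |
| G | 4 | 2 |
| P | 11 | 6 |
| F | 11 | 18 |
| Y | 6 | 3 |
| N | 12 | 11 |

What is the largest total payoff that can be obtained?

Allowing fractional choices, the relaxed optimum would be about 45.2, but investments are indivisible.
B + G + F + N: cost 2 + 4 + 11 + 12 = 29 ≤ 29, payoff 14 + 2 + 18 + 11 = 45.
B + F + N: cost 2 + 11 + 12 = 25 ≤ 29, payoff 14 + 18 + 11 = 43.
Best is B, G, F, and N with total payoff 45.

45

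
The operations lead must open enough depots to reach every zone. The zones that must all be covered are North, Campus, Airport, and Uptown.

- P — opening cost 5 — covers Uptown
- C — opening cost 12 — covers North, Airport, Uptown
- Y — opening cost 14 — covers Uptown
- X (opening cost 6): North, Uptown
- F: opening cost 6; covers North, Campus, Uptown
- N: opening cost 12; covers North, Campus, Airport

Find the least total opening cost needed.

The greedy cost-per-new-zone heuristic would pick F and C for 18, but a cheaper cover exists.
Choose P and N: together they cover North, Campus, Airport, Uptown — every zone.
Total opening cost: 5 + 12 = 17.
No cover costs less than 17.

17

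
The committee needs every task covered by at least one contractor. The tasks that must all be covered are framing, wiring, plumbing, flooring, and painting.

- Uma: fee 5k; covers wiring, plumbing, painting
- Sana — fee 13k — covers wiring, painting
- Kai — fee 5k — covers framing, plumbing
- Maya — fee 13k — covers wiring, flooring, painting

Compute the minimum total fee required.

18

This is a weighted set-cover instance.
The greedy cost-per-new-task heuristic would pick Uma, Kai, and Maya for 23, but a cheaper cover exists.
Choose Kai and Maya: together they cover framing, wiring, plumbing, flooring, painting — every task.
Total fee: 5 + 13 = 18.
No cover costs less than 18.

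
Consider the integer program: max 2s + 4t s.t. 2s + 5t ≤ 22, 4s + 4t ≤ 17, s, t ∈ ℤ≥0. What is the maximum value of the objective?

16

The continuous relaxation peaks at (0, 4.25) with value 17.00; rounding to a feasible lattice point costs some objective.
(s,t)=(0,4): 2·0+5·4=20≤22, 4·0+4·4=16≤17, objective 16.
(s,t)=(1,3): 2·1+5·3=17≤22, 4·1+4·3=16≤17, objective 14.
(s,t)=(0,3): 2·0+5·3=15≤22, 4·0+4·3=12≤17, objective 12.
No feasible integer point exceeds 16.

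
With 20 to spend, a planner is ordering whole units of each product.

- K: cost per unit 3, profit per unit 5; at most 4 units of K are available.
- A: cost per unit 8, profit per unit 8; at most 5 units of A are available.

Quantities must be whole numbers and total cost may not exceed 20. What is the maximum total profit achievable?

28

This is a bounded integer knapsack.
Take 4×K and 1×A: cost 20 ≤ 20, profit 4·5 + 1·8 = 28.
K has the best ratio (5/3) and is taken to its limit of 4; remaining capacity is filled optimally with the others.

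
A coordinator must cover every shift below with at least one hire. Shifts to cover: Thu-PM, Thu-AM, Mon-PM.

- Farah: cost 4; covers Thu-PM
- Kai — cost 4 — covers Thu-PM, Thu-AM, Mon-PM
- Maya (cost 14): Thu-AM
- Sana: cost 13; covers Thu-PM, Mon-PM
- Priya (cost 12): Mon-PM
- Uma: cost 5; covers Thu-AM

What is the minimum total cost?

Kai alone covers Thu-PM, Thu-AM, Mon-PM — every shift.
Total cost: 4.
No cover costs less than 4.

4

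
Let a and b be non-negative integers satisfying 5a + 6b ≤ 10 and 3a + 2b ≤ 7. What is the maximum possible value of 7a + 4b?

14

(a,b)=(2,0): 5·2+6·0=10≤10, 3·2+2·0=6≤7, objective 14.
(a,b)=(1,0): 5·1+6·0=5≤10, 3·1+2·0=3≤7, objective 7.
No feasible integer point exceeds 14.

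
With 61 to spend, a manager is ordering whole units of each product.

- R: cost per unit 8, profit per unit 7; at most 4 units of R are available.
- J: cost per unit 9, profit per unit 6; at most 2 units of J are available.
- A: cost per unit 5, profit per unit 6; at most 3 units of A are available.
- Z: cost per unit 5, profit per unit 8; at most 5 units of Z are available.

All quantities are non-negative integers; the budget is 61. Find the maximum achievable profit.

73

This is a bounded integer knapsack.
Z has the best ratio (8/5); taking only Z gives at most 5×8 = 40 (stopped by the supply cap of 5).
Mixing does better — 3×R, 2×A, and 5×Z: cost 59 ≤ 61, profit 3·7 + 2·6 + 5·8 = 73.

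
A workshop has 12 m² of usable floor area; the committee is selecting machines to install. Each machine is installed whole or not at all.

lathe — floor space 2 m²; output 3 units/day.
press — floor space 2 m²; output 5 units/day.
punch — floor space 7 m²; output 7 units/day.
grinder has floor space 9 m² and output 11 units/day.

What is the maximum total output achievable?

16

lathe + press + punch: floor space 2 + 2 + 7 = 11 ≤ 12, output 3 + 5 + 7 = 15.
press + grinder: floor space 2 + 9 = 11 ≤ 12, output 5 + 11 = 16.
Best is press and grinder with total output 16.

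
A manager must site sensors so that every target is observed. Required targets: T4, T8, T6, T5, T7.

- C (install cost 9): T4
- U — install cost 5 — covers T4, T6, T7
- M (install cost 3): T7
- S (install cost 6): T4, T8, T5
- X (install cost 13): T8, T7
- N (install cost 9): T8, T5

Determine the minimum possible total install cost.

11

This is a weighted set-cover instance.
Choose U and S: together they cover T4, T8, T6, T5, T7 — every target.
Total install cost: 5 + 6 = 11.
No cover costs less than 11.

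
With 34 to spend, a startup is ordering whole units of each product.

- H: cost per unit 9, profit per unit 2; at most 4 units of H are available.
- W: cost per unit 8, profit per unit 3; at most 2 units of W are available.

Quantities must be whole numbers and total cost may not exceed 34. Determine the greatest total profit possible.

W has the best ratio (3/8); taking only W gives at most 2×3 = 6 (stopped by the supply cap of 2).
Mixing does better — 2×H and 2×W: cost 34 ≤ 34, profit 2·2 + 2·3 = 10.

10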